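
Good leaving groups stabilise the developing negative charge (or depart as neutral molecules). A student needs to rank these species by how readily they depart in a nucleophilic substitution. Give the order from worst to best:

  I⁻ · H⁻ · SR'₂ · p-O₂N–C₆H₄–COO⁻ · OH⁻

I⁻: pKₐ(HI) ≈ -10
SR'₂: pKₐ(R'₂SH⁺) ≈ -7 — neutral; leaves from a sulfonium salt (R–SR'₂⁺)
p-O₂N–C₆H₄–COO⁻: pKₐ(p-nitrobenzoic acid) ≈ 3.4 — electron-withdrawing nitro group stabilises the carboxylate
OH⁻: pKₐ(H₂O) ≈ 15.7
H⁻: pKₐ(H₂) ≈ 36 — extremely strong base; leaves only in special hydride-transfer contexts
Reversing gives the worst-to-best order requested.

H⁻ < OH⁻ < p-O₂N–C₆H₄–COO⁻ < SR'₂ < I⁻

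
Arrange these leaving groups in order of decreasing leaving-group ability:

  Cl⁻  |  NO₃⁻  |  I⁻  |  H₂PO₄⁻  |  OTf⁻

OTf⁻ > I⁻ > Cl⁻ > NO₃⁻ > H₂PO₄⁻

The more stable X⁻ (or X) is on its own — i.e. the weaker a base it is — the better a leaving group it makes.
OTf⁻: pKₐ(CF₃SO₃H (triflic acid)) ≈ -14 — charge spread over three oxygens and a CF₃ group; the premier leaving group in synthesis
I⁻: pKₐ(HI) ≈ -10 — large, highly polarisable; very weak base
Cl⁻: pKₐ(HCl) ≈ -7 — moderately weak base
NO₃⁻: pKₐ(HNO₃) ≈ -1.3
H₂PO₄⁻: pKₐ(H₃PO₄) ≈ 2.1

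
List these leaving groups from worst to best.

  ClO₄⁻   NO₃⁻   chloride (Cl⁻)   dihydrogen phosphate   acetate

acetate < dihydrogen phosphate < NO₃⁻ < chloride (Cl⁻) < ClO₄⁻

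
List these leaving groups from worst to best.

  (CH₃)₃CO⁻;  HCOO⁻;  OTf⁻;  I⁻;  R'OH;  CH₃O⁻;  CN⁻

(CH₃)₃CO⁻ < CH₃O⁻ < CN⁻ < HCOO⁻ < R'OH < I⁻ < OTf⁻

Leaving-group ability tracks the stability of the departed species; conjugate-acid pKₐ is the usual yardstick (lower pKₐ → better LG).
OTf⁻: pKₐ(CF₃SO₃H (triflic acid)) ≈ -14 — charge spread over three oxygens and a CF₃ group; the premier leaving group in synthesis
I⁻: pKₐ(HI) ≈ -10
R'OH: pKₐ(R'OH₂⁺) ≈ -2.4
HCOO⁻: pKₐ(HCOOH) ≈ 3.8
CN⁻: pKₐ(HCN) ≈ 9.2 — sp carbon stabilises the charge somewhat, but still a poor LG
CH₃O⁻: pKₐ(CH₃OH) ≈ 15.5
(CH₃)₃CO⁻: pKₐ(t-BuOH) ≈ 18 — bulky, strongly basic alkoxide
The question asks for worst first, so the sequence is read in increasing leaving-group ability.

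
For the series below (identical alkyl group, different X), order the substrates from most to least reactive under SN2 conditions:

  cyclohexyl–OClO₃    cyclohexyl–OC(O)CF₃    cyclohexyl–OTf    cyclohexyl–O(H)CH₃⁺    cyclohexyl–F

cyclohexyl–OTf > cyclohexyl–OClO₃ > cyclohexyl–O(H)CH₃⁺ > cyclohexyl–OC(O)CF₃ > cyclohexyl–F

The skeletons are identical, so relative rate is governed entirely by leaving-group ability.
Leaving-group ability tracks the stability of the departed species; conjugate-acid pKₐ is the usual yardstick (lower pKₐ → better LG).
cyclohexyl–OTf loses OTf⁻: pKₐ(CF₃SO₃H (triflic acid)) ≈ -14
cyclohexyl–OClO₃ loses ClO₄⁻: pKₐ(HClO₄) ≈ -10
cyclohexyl–O(H)CH₃⁺ loses R'OH: pKₐ(R'OH₂⁺) ≈ -2.4
cyclohexyl–OC(O)CF₃ loses CF₃COO⁻: pKₐ(CF₃COOH) ≈ 0.2
cyclohexyl–F loses F⁻: pKₐ(HF) ≈ 3.2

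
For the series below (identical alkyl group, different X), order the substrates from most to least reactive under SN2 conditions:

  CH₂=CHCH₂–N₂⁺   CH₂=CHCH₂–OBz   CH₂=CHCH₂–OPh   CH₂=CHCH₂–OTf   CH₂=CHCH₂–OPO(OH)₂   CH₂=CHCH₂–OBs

CH₂=CHCH₂–N₂⁺ > CH₂=CHCH₂–OTf > CH₂=CHCH₂–OBs > CH₂=CHCH₂–OPO(OH)₂ > CH₂=CHCH₂–OBz > CH₂=CHCH₂–OPh

The skeletons are identical, so relative rate is governed entirely by leaving-group ability.
Leaving-group ability tracks the stability of the departed species; conjugate-acid pKₐ is the usual yardstick (lower pKₐ → better LG).
CH₂=CHCH₂–N₂⁺ loses N₂: no meaningful conjugate acid; N₂ departs as an exceptionally stable neutral molecule
CH₂=CHCH₂–OTf loses OTf⁻: pKₐ(CF₃SO₃H (triflic acid)) ≈ -14
CH₂=CHCH₂–OBs loses OBs⁻: pKₐ(p-BrC₆H₄SO₃H) ≈ -2.8
CH₂=CHCH₂–OPO(OH)₂ loses H₂PO₄⁻: pKₐ(H₃PO₄) ≈ 2.1
CH₂=CHCH₂–OBz loses PhCOO⁻: pKₐ(C₆H₅COOH) ≈ 4.2
CH₂=CHCH₂–OPh loses PhO⁻: pKₐ(C₆H₅OH (phenol)) ≈ 10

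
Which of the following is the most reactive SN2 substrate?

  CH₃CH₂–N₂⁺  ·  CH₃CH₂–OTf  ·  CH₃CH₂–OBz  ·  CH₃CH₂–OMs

CH₃CH₂–N₂⁺

Same R in every case — rank the leaving groups.
Leaving-group ability tracks the stability of the departed species; conjugate-acid pKₐ is the usual yardstick (lower pKₐ → better LG).
CH₃CH₂–N₂⁺ loses N₂: no meaningful conjugate acid; N₂ departs as an exceptionally stable neutral molecule
CH₃CH₂–OTf loses OTf⁻: pKₐ(CF₃SO₃H (triflic acid)) ≈ -14
CH₃CH₂–OMs loses OMs⁻: pKₐ(CH₃SO₃H (MsOH)) ≈ -1.9
CH₃CH₂–OBz loses PhCOO⁻: pKₐ(C₆H₅COOH) ≈ 4.2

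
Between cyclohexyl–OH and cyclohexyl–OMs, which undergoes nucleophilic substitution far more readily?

From cyclohexyl–OH the departing group would be OH⁻ (pKₐ(H₂O) ≈ 15.7). Strong base; essentially never leaves without prior activation.
From cyclohexyl–OMs the leaving group is OMs⁻ (pKₐ(CH₃SO₃H (MsOH)) ≈ -1.9). Resonance-delocalised alkanesulfonate.
(In practice cyclohexyl–OMs is made from cyclohexyl–OH by treatment with MsCl / Et₃N, converting the hydroxyl into a mesylate.)

cyclohexyl–OMs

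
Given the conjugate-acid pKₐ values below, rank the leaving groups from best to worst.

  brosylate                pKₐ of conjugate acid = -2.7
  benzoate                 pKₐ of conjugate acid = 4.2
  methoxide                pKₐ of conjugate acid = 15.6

brosylate > benzoate > methoxide

Lower conjugate-acid pKₐ ⇒ weaker base ⇒ better leaving group.
Sorting by the given values: brosylate (-2.7), benzoate (4.2), methoxide (15.6).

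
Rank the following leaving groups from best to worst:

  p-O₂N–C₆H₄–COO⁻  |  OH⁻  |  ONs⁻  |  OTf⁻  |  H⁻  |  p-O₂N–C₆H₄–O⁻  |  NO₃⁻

OTf⁻ > ONs⁻ > NO₃⁻ > p-O₂N–C₆H₄–COO⁻ > p-O₂N–C₆H₄–O⁻ > OH⁻ > H⁻

The more stable X⁻ (or X) is on its own — i.e. the weaker a base it is — the better a leaving group it makes.
OTf⁻: pKₐ(CF₃SO₃H (triflic acid)) ≈ -14 — charge spread over three oxygens and a CF₃ group; the premier leaving group in synthesis
ONs⁻: pKₐ(p-O₂NC₆H₄SO₃H) ≈ -3.5 — p-nitro group further stabilises the sulfonate
NO₃⁻: pKₐ(HNO₃) ≈ -1.3 — resonance-delocalised over three oxygens
p-O₂N–C₆H₄–COO⁻: pKₐ(p-nitrobenzoic acid) ≈ 3.4 — electron-withdrawing nitro group stabilises the carboxylate
p-O₂N–C₆H₄–O⁻: pKₐ(p-nitrophenol) ≈ 7.2
OH⁻: pKₐ(H₂O) ≈ 15.7 — strong base; essentially never leaves without prior activation
H⁻: pKₐ(H₂) ≈ 36 — extremely strong base; leaves only in special hydride-transfer contexts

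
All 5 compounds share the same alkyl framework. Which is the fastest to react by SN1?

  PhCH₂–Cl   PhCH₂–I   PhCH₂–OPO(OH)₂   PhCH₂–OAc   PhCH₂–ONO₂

PhCH₂–I

With the same alkyl group throughout, only the leaving group differentiates the rates.
A good leaving group is a weak base: the lower the pKₐ of its conjugate acid, the more readily it departs.
PhCH₂–I loses I⁻: pKₐ(HI) ≈ -10
PhCH₂–Cl loses Cl⁻: pKₐ(HCl) ≈ -7
PhCH₂–ONO₂ loses NO₃⁻: pKₐ(HNO₃) ≈ -1.3
PhCH₂–OPO(OH)₂ loses H₂PO₄⁻: pKₐ(H₃PO₄) ≈ 2.1
PhCH₂–OAc loses AcO⁻: pKₐ(CH₃COOH) ≈ 4.8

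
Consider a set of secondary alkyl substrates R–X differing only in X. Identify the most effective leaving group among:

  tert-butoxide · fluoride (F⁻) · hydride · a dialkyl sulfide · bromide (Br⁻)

bromide (Br⁻)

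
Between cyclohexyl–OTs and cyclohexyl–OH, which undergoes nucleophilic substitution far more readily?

From cyclohexyl–OH the departing group would be OH⁻ (pKₐ(H₂O) ≈ 15.7). Strong base; essentially never leaves without prior activation.
From cyclohexyl–OTs the leaving group is OTs⁻ (pKₐ(p-CH₃C₆H₄SO₃H (TsOH)) ≈ -2.8). Resonance-delocalised arenesulfonate.
(In practice cyclohexyl–OTs is made from cyclohexyl–OH by treatment with TsCl / pyridine, converting the hydroxyl into a tosylate.)

cyclohexyl–OTs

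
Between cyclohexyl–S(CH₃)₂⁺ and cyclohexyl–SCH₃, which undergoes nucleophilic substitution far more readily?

From cyclohexyl–SCH₃ the departing group would be RS⁻ (pKₐ(RSH (a thiol)) ≈ 10.5). Moderately basic; rarely leaves without activation.
From cyclohexyl–S(CH₃)₂⁺ the leaving group is SR'₂ (pKₐ(R'₂SH⁺) ≈ -7). Neutral; leaves from a sulfonium salt (R–SR'₂⁺).
(In practice cyclohexyl–S(CH₃)₂⁺ is made from cyclohexyl–SCH₃ by S-methylation with CH₃I, allowing neutral dimethyl sulfide, rather than methanethiolate, to depart.)

cyclohexyl–S(CH₃)₂⁺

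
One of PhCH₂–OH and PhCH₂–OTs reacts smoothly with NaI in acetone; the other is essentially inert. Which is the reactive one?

From PhCH₂–OH the departing group would be OH⁻ (pKₐ(H₂O) ≈ 15.7). Strong base; essentially never leaves without prior activation.
From PhCH₂–OTs the leaving group is OTs⁻ (pKₐ(p-CH₃C₆H₄SO₃H (TsOH)) ≈ -2.8). Resonance-delocalised arenesulfonate.
(In practice PhCH₂–OTs is made from PhCH₂–OH by treatment with TsCl / pyridine, converting the hydroxyl into a tosylate.)

PhCH₂–OTs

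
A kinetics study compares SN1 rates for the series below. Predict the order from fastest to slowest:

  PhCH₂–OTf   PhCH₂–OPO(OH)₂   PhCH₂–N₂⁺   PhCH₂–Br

PhCH₂–N₂⁺ > PhCH₂–OTf > PhCH₂–Br > PhCH₂–OPO(OH)₂

The skeletons are identical, so relative rate is governed entirely by leaving-group ability.
A good leaving group is a weak base: the lower the pKₐ of its conjugate acid, the more readily it departs.
PhCH₂–N₂⁺ loses N₂: no meaningful conjugate acid; N₂ departs as an exceptionally stable neutral molecule
PhCH₂–OTf loses OTf⁻: pKₐ(CF₃SO₃H (triflic acid)) ≈ -14
PhCH₂–Br loses Br⁻: pKₐ(HBr) ≈ -9
PhCH₂–OPO(OH)₂ loses H₂PO₄⁻: pKₐ(H₃PO₄) ≈ 2.1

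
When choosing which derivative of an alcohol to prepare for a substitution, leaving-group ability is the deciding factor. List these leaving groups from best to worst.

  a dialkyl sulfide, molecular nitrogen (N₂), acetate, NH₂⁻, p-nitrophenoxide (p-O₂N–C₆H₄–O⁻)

molecular nitrogen (N₂): no meaningful conjugate acid; N₂ departs as an exceptionally stable neutral molecule
a dialkyl sulfide: pKₐ(R'₂SH⁺) ≈ -7 — neutral; leaves from a sulfonium salt (R–SR'₂⁺)
acetate: pKₐ(CH₃COOH) ≈ 4.8 — resonance-stabilised but still a weak base
p-nitrophenoxide (p-O₂N–C₆H₄–O⁻): pKₐ(p-nitrophenol) ≈ 7.2 — nitro group delocalises the charge; the classic chromogenic LG
NH₂⁻: pKₐ(NH₃) ≈ 38

molecular nitrogen (N₂) > a dialkyl sulfide > acetate > p-nitrophenoxide (p-O₂N–C₆H₄–O⁻) > NH₂⁻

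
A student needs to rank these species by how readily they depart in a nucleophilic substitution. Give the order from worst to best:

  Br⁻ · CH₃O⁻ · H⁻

H⁻ < CH₃O⁻ < Br⁻

Leaving-group ability tracks the stability of the departed species; conjugate-acid pKₐ is the usual yardstick (lower pKₐ → better LG).
Br⁻: pKₐ(HBr) ≈ -9
CH₃O⁻: pKₐ(CH₃OH) ≈ 15.5 — strong base; alkoxides do not leave unassisted
H⁻: pKₐ(H₂) ≈ 36
The question asks for worst first, so the sequence is read in increasing leaving-group ability.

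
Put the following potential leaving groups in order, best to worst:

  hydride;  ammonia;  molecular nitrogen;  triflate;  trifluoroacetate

molecular nitrogen > triflate > trifluoroacetate > ammonia > hydride

molecular nitrogen: no meaningful conjugate acid; N₂ departs as an exceptionally stable neutral molecule
triflate: pKₐ(CF₃SO₃H (triflic acid)) ≈ -14
trifluoroacetate: pKₐ(CF₃COOH) ≈ 0.2
ammonia: pKₐ(NH₄⁺) ≈ 9.2
hydride: pKₐ(H₂) ≈ 36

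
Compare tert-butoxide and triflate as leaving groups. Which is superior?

triflate

triflate is the better leaving group.
pKₐ(CF₃SO₃H (triflic acid)) ≈ -14 versus pKₐ(t-BuOH) ≈ 18: triflate is the much weaker base.
Charge spread over three oxygens and a CF₃ group; the premier leaving group in synthesis.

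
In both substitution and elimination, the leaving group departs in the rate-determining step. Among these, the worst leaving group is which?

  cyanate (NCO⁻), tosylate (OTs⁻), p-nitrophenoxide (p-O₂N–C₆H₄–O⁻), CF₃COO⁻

p-nitrophenoxide (p-O₂N–C₆H₄–O⁻)

Leaving-group ability tracks the stability of the departed species; conjugate-acid pKₐ is the usual yardstick (lower pKₐ → better LG).
tosylate (OTs⁻): pKₐ(p-CH₃C₆H₄SO₃H (TsOH)) ≈ -2.8
CF₃COO⁻: pKₐ(CF₃COOH) ≈ 0.2
cyanate (NCO⁻): pKₐ(HOCN) ≈ 3.5
p-nitrophenoxide (p-O₂N–C₆H₄–O⁻): pKₐ(p-nitrophenol) ≈ 7.2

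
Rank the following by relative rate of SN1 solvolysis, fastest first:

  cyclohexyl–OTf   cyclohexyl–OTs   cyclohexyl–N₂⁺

cyclohexyl–N₂⁺ > cyclohexyl–OTf > cyclohexyl–OTs

With the same alkyl group throughout, only the leaving group differentiates the rates.
Leaving-group ability tracks the stability of the departed species; conjugate-acid pKₐ is the usual yardstick (lower pKₐ → better LG).
cyclohexyl–N₂⁺ loses N₂: no meaningful conjugate acid; N₂ departs as an exceptionally stable neutral molecule
cyclohexyl–OTf loses OTf⁻: pKₐ(CF₃SO₃H (triflic acid)) ≈ -14
cyclohexyl–OTs loses OTs⁻: pKₐ(p-CH₃C₆H₄SO₃H (TsOH)) ≈ -2.8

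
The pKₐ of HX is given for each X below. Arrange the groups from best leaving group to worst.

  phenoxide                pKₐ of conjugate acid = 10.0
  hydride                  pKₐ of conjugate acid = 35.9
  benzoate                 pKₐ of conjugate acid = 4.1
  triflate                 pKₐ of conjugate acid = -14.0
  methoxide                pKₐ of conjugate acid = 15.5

triflate > benzoate > phenoxide > methoxide > hydride

Lower conjugate-acid pKₐ ⇒ weaker base ⇒ better leaving group.
Sorting by the given values: triflate (-14.0), benzoate (4.1), phenoxide (10.0), methoxide (15.5), hydride (35.9).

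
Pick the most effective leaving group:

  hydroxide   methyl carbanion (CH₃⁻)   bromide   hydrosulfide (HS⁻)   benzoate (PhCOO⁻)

bromide: pKₐ(HBr) ≈ -9
benzoate (PhCOO⁻): pKₐ(C₆H₅COOH) ≈ 4.2
hydrosulfide (HS⁻): pKₐ(H₂S) ≈ 7
hydroxide: pKₐ(H₂O) ≈ 15.7
methyl carbanion (CH₃⁻): pKₐ(CH₄) ≈ 48

bromide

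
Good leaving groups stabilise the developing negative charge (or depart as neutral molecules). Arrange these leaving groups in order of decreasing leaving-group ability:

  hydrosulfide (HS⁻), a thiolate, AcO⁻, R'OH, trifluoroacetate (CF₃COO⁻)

R'OH > trifluoroacetate (CF₃COO⁻) > AcO⁻ > hydrosulfide (HS⁻) > a thiolate

Rank by basicity of the departing species: weakest base leaves most easily.
R'OH: pKₐ(R'OH₂⁺) ≈ -2.4 — neutral; leaves from a protonated ether (an oxonium ion, R–O(H)R'⁺)
trifluoroacetate (CF₃COO⁻): pKₐ(CF₃COOH) ≈ 0.2
AcO⁻: pKₐ(CH₃COOH) ≈ 4.8 — resonance-stabilised but still a weak base
hydrosulfide (HS⁻): pKₐ(H₂S) ≈ 7 — larger and more polarisable than the oxygen analogue
a thiolate: pKₐ(RSH (a thiol)) ≈ 10.5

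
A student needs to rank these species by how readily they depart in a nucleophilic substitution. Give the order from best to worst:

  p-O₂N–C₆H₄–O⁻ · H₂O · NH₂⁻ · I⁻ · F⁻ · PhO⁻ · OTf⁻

Rank by basicity of the departing species: weakest base leaves most easily.
OTf⁻: pKₐ(CF₃SO₃H (triflic acid)) ≈ -14 — charge spread over three oxygens and a CF₃ group; the premier leaving group in synthesis
I⁻: pKₐ(HI) ≈ -10 — large, highly polarisable; very weak base
H₂O: pKₐ(H₃O⁺) ≈ -1.7
F⁻: pKₐ(HF) ≈ 3.2 — small and strongly basic; the poor halide leaving group
p-O₂N–C₆H₄–O⁻: pKₐ(p-nitrophenol) ≈ 7.2
PhO⁻: pKₐ(C₆H₅OH (phenol)) ≈ 10 — resonance into the ring helps, but still a poor LG
NH₂⁻: pKₐ(NH₃) ≈ 38

OTf⁻ > I⁻ > H₂O > F⁻ > p-O₂N–C₆H₄–O⁻ > PhO⁻ > NH₂⁻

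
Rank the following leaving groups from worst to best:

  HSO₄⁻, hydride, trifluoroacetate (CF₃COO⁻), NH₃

hydride < NH₃ < trifluoroacetate (CF₃COO⁻) < HSO₄⁻

A good leaving group is a weak base: the lower the pKₐ of its conjugate acid, the more readily it departs.
HSO₄⁻: pKₐ(H₂SO₄) ≈ -3
trifluoroacetate (CF₃COO⁻): pKₐ(CF₃COOH) ≈ 0.2 — strongly electron-withdrawing CF₃ stabilises the carboxylate
NH₃: pKₐ(NH₄⁺) ≈ 9.2
hydride: pKₐ(H₂) ≈ 36 — extremely strong base; leaves only in special hydride-transfer contexts
The question asks for worst first, so the sequence is read in increasing leaving-group ability.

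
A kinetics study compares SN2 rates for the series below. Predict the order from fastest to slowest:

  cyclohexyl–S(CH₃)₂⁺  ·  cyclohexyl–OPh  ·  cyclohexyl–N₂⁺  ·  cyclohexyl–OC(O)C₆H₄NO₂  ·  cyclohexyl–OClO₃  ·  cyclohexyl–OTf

cyclohexyl–N₂⁺ > cyclohexyl–OTf > cyclohexyl–OClO₃ > cyclohexyl–S(CH₃)₂⁺ > cyclohexyl–OC(O)C₆H₄NO₂ > cyclohexyl–OPh

Identical carbon frameworks mean the comparison reduces to leaving-group quality.
Leaving-group ability tracks the stability of the departed species; conjugate-acid pKₐ is the usual yardstick (lower pKₐ → better LG).
cyclohexyl–N₂⁺ loses N₂: no meaningful conjugate acid; N₂ departs as an exceptionally stable neutral molecule
cyclohexyl–OTf loses OTf⁻: pKₐ(CF₃SO₃H (triflic acid)) ≈ -14
cyclohexyl–OClO₃ loses ClO₄⁻: pKₐ(HClO₄) ≈ -10
cyclohexyl–S(CH₃)₂⁺ loses SR'₂: pKₐ(R'₂SH⁺) ≈ -7
cyclohexyl–OC(O)C₆H₄NO₂ loses p-O₂N–C₆H₄–COO⁻: pKₐ(p-nitrobenzoic acid) ≈ 3.4
cyclohexyl–OPh loses PhO⁻: pKₐ(C₆H₅OH (phenol)) ≈ 10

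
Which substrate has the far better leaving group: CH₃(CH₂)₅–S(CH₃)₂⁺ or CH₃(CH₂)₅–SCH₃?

CH₃(CH₂)₅–S(CH₃)₂⁺

From CH₃(CH₂)₅–SCH₃ the departing group would be RS⁻ (pKₐ(RSH (a thiol)) ≈ 10.5). Moderately basic; rarely leaves without activation.
From CH₃(CH₂)₅–S(CH₃)₂⁺ the leaving group is SR'₂ (pKₐ(R'₂SH⁺) ≈ -7). Neutral; leaves from a sulfonium salt (R–SR'₂⁺).
(In practice CH₃(CH₂)₅–S(CH₃)₂⁺ is made from CH₃(CH₂)₅–SCH₃ by S-methylation with CH₃I, allowing neutral dimethyl sulfide, rather than methanethiolate, to depart.)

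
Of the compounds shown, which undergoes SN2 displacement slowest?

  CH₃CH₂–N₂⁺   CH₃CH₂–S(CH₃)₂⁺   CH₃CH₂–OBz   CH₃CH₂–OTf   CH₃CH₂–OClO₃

Identical carbon frameworks mean the comparison reduces to leaving-group quality.
The more stable X⁻ (or X) is on its own — i.e. the weaker a base it is — the better a leaving group it makes.
CH₃CH₂–N₂⁺ loses N₂: no meaningful conjugate acid; N₂ departs as an exceptionally stable neutral molecule
CH₃CH₂–OTf loses OTf⁻: pKₐ(CF₃SO₃H (triflic acid)) ≈ -14
CH₃CH₂–OClO₃ loses ClO₄⁻: pKₐ(HClO₄) ≈ -10
CH₃CH₂–S(CH₃)₂⁺ loses SR'₂: pKₐ(R'₂SH⁺) ≈ -7
CH₃CH₂–OBz loses PhCOO⁻: pKₐ(C₆H₅COOH) ≈ 4.2

CH₃CH₂–OBz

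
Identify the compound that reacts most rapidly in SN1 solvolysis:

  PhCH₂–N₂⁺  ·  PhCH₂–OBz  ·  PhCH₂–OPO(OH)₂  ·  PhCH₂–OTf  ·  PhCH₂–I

PhCH₂–N₂⁺

Identical carbon frameworks mean the comparison reduces to leaving-group quality.
A good leaving group is a weak base: the lower the pKₐ of its conjugate acid, the more readily it departs.
PhCH₂–N₂⁺ loses N₂: no meaningful conjugate acid; N₂ departs as an exceptionally stable neutral molecule
PhCH₂–OTf loses OTf⁻: pKₐ(CF₃SO₃H (triflic acid)) ≈ -14
PhCH₂–I loses I⁻: pKₐ(HI) ≈ -10
PhCH₂–OPO(OH)₂ loses H₂PO₄⁻: pKₐ(H₃PO₄) ≈ 2.1
PhCH₂–OBz loses PhCOO⁻: pKₐ(C₆H₅COOH) ≈ 4.2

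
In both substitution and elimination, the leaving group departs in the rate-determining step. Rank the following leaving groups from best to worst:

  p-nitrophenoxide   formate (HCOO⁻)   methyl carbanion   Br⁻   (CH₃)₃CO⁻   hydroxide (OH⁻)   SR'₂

A good leaving group is a weak base: the lower the pKₐ of its conjugate acid, the more readily it departs.
Br⁻: pKₐ(HBr) ≈ -9
SR'₂: pKₐ(R'₂SH⁺) ≈ -7 — neutral; leaves from a sulfonium salt (R–SR'₂⁺)
formate (HCOO⁻): pKₐ(HCOOH) ≈ 3.8
p-nitrophenoxide: pKₐ(p-nitrophenol) ≈ 7.2 — nitro group delocalises the charge; the classic chromogenic LG
hydroxide (OH⁻): pKₐ(H₂O) ≈ 15.7 — strong base; essentially never leaves without prior activation
(CH₃)₃CO⁻: pKₐ(t-BuOH) ≈ 18 — bulky, strongly basic alkoxide
methyl carbanion: pKₐ(CH₄) ≈ 48

Br⁻ > SR'₂ > formate (HCOO⁻) > p-nitrophenoxide > hydroxide (OH⁻) > (CH₃)₃CO⁻ > methyl carbanion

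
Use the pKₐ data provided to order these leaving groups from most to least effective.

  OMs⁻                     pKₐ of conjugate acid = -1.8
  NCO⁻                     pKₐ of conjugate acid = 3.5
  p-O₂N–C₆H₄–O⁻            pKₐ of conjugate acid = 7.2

Lower conjugate-acid pKₐ ⇒ weaker base ⇒ better leaving group.
Sorting by the given values: OMs⁻ (-1.8), NCO⁻ (3.5), p-O₂N–C₆H₄–O⁻ (7.2).

OMs⁻ > NCO⁻ > p-O₂N–C₆H₄–O⁻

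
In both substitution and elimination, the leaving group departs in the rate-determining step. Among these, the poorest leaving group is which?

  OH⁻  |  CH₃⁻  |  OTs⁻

CH₃⁻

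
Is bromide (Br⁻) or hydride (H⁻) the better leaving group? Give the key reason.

bromide (Br⁻)

bromide (Br⁻) is the better leaving group.
pKₐ(HBr) ≈ -9 versus pKₐ(H₂) ≈ 36: bromide (Br⁻) is the much weaker base.
Weak base; good leaving group.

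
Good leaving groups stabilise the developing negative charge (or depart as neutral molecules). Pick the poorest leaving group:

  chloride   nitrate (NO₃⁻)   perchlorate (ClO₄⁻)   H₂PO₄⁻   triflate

The more stable X⁻ (or X) is on its own — i.e. the weaker a base it is — the better a leaving group it makes.
triflate: pKₐ(CF₃SO₃H (triflic acid)) ≈ -14
perchlorate (ClO₄⁻): pKₐ(HClO₄) ≈ -10
chloride: pKₐ(HCl) ≈ -7
nitrate (NO₃⁻): pKₐ(HNO₃) ≈ -1.3
H₂PO₄⁻: pKₐ(H₃PO₄) ≈ 2.1

H₂PO₄⁻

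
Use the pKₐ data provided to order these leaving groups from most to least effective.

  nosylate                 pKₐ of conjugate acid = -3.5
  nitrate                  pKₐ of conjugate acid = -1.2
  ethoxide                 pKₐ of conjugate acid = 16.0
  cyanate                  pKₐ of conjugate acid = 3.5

nosylate > nitrate > cyanate > ethoxide

Lower conjugate-acid pKₐ ⇒ weaker base ⇒ better leaving group.
Sorting by the given values: nosylate (-3.5), nitrate (-1.2), cyanate (3.5), ethoxide (16.0).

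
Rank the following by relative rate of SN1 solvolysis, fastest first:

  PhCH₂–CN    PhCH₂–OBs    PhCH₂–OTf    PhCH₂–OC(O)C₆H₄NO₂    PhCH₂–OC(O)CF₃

PhCH₂–OTf > PhCH₂–OBs > PhCH₂–OC(O)CF₃ > PhCH₂–OC(O)C₆H₄NO₂ > PhCH₂–CN

With the same alkyl group throughout, only the leaving group differentiates the rates.
A good leaving group is a weak base: the lower the pKₐ of its conjugate acid, the more readily it departs.
PhCH₂–OTf loses OTf⁻: pKₐ(CF₃SO₃H (triflic acid)) ≈ -14
PhCH₂–OBs loses OBs⁻: pKₐ(p-BrC₆H₄SO₃H) ≈ -2.8
PhCH₂–OC(O)CF₃ loses CF₃COO⁻: pKₐ(CF₃COOH) ≈ 0.2
PhCH₂–OC(O)C₆H₄NO₂ loses p-O₂N–C₆H₄–COO⁻: pKₐ(p-nitrobenzoic acid) ≈ 3.4
PhCH₂–CN loses CN⁻: pKₐ(HCN) ≈ 9.2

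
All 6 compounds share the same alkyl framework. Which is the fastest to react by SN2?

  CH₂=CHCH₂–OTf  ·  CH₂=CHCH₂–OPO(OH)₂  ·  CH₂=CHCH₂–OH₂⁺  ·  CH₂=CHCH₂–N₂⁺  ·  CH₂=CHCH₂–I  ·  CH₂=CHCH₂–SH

The skeletons are identical, so relative rate is governed entirely by leaving-group ability.
A good leaving group is a weak base: the lower the pKₐ of its conjugate acid, the more readily it departs.
CH₂=CHCH₂–N₂⁺ loses N₂: no meaningful conjugate acid; N₂ departs as an exceptionally stable neutral molecule
CH₂=CHCH₂–OTf loses OTf⁻: pKₐ(CF₃SO₃H (triflic acid)) ≈ -14
CH₂=CHCH₂–I loses I⁻: pKₐ(HI) ≈ -10
CH₂=CHCH₂–OH₂⁺ loses H₂O: pKₐ(H₃O⁺) ≈ -1.7
CH₂=CHCH₂–OPO(OH)₂ loses H₂PO₄⁻: pKₐ(H₃PO₄) ≈ 2.1
CH₂=CHCH₂–SH loses HS⁻: pKₐ(H₂S) ≈ 7

CH₂=CHCH₂–N₂⁺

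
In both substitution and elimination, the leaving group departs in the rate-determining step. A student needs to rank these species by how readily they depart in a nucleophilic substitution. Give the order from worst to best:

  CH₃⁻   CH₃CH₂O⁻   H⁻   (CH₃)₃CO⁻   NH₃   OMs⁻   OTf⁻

CH₃⁻ < H⁻ < (CH₃)₃CO⁻ < CH₃CH₂O⁻ < NH₃ < OMs⁻ < OTf⁻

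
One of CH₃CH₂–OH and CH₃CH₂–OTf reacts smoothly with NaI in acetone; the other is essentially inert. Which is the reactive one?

From CH₃CH₂–OH the departing group would be OH⁻ (pKₐ(H₂O) ≈ 15.7). Strong base; essentially never leaves without prior activation.
From CH₃CH₂–OTf the leaving group is OTf⁻ (pKₐ(CF₃SO₃H (triflic acid)) ≈ -14). Charge spread over three oxygens and a CF₃ group; the premier leaving group in synthesis.
(In practice CH₃CH₂–OTf is made from CH₃CH₂–OH by treatment with Tf₂O / 2,6-lutidine, converting the hydroxyl into a triflate.)

CH₃CH₂–OTf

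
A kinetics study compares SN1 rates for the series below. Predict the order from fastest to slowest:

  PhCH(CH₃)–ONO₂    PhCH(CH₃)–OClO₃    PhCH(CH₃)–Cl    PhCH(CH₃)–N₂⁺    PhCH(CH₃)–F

The skeletons are identical, so relative rate is governed entirely by leaving-group ability.
The more stable X⁻ (or X) is on its own — i.e. the weaker a base it is — the better a leaving group it makes.
PhCH(CH₃)–N₂⁺ loses N₂: no meaningful conjugate acid; N₂ departs as an exceptionally stable neutral molecule
PhCH(CH₃)–OClO₃ loses ClO₄⁻: pKₐ(HClO₄) ≈ -10
PhCH(CH₃)–Cl loses Cl⁻: pKₐ(HCl) ≈ -7
PhCH(CH₃)–ONO₂ loses NO₃⁻: pKₐ(HNO₃) ≈ -1.3
PhCH(CH₃)–F loses F⁻: pKₐ(HF) ≈ 3.2

PhCH(CH₃)–N₂⁺ > PhCH(CH₃)–OClO₃ > PhCH(CH₃)–Cl > PhCH(CH₃)–ONO₂ > PhCH(CH₃)–F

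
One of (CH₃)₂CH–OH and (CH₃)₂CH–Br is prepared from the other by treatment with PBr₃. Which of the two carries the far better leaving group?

(CH₃)₂CH–Br

From (CH₃)₂CH–OH the departing group would be OH⁻ (pKₐ(H₂O) ≈ 15.7). Strong base; essentially never leaves without prior activation.
From (CH₃)₂CH–Br the leaving group is Br⁻ (pKₐ(HBr) ≈ -9). Weak base; good leaving group.
Treatment with PBr₃ works by replacing the hydroxyl with bromide, making (CH₃)₂CH–Br enormously more reactive.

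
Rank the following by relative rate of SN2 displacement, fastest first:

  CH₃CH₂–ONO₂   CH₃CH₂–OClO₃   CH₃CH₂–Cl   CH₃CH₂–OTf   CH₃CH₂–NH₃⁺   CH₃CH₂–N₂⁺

CH₃CH₂–N₂⁺ > CH₃CH₂–OTf > CH₃CH₂–OClO₃ > CH₃CH₂–Cl > CH₃CH₂–ONO₂ > CH₃CH₂–NH₃⁺

The skeletons are identical, so relative rate is governed entirely by leaving-group ability.
A good leaving group is a weak base: the lower the pKₐ of its conjugate acid, the more readily it departs.
CH₃CH₂–N₂⁺ loses N₂: no meaningful conjugate acid; N₂ departs as an exceptionally stable neutral molecule
CH₃CH₂–OTf loses OTf⁻: pKₐ(CF₃SO₃H (triflic acid)) ≈ -14
CH₃CH₂–OClO₃ loses ClO₄⁻: pKₐ(HClO₄) ≈ -10
CH₃CH₂–Cl loses Cl⁻: pKₐ(HCl) ≈ -7
CH₃CH₂–ONO₂ loses NO₃⁻: pKₐ(HNO₃) ≈ -1.3
CH₃CH₂–NH₃⁺ loses NH₃: pKₐ(NH₄⁺) ≈ 9.2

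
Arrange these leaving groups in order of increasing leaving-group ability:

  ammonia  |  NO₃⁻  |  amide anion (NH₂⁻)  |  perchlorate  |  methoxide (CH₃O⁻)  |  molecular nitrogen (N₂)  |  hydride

The more stable X⁻ (or X) is on its own — i.e. the weaker a base it is — the better a leaving group it makes.
molecular nitrogen (N₂): no meaningful conjugate acid; N₂ departs as an exceptionally stable neutral molecule
perchlorate: pKₐ(HClO₄) ≈ -10 — extremely weak base; rarely used for safety reasons
NO₃⁻: pKₐ(HNO₃) ≈ -1.3 — resonance-delocalised over three oxygens
ammonia: pKₐ(NH₄⁺) ≈ 9.2 — neutral but moderately basic; leaves from R–NH₃⁺
methoxide (CH₃O⁻): pKₐ(CH₃OH) ≈ 15.5
hydride: pKₐ(H₂) ≈ 36 — extremely strong base; leaves only in special hydride-transfer contexts
amide anion (NH₂⁻): pKₐ(NH₃) ≈ 38
The question asks for worst first, so the sequence is read in increasing leaving-group ability.

amide anion (NH₂⁻) < hydride < methoxide (CH₃O⁻) < ammonia < NO₃⁻ < perchlorate < molecular nitrogen (N₂)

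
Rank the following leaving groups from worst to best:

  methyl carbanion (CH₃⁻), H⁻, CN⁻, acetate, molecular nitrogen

methyl carbanion (CH₃⁻) < H⁻ < CN⁻ < acetate < molecular nitrogen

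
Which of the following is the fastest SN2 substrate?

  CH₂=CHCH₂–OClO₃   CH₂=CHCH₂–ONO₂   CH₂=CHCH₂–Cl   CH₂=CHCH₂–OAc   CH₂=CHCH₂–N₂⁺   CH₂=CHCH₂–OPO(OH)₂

CH₂=CHCH₂–N₂⁺

The skeletons are identical, so relative rate is governed entirely by leaving-group ability.
Rank by basicity of the departing species: weakest base leaves most easily.
CH₂=CHCH₂–N₂⁺ loses N₂: no meaningful conjugate acid; N₂ departs as an exceptionally stable neutral molecule
CH₂=CHCH₂–OClO₃ loses ClO₄⁻: pKₐ(HClO₄) ≈ -10
CH₂=CHCH₂–Cl loses Cl⁻: pKₐ(HCl) ≈ -7
CH₂=CHCH₂–ONO₂ loses NO₃⁻: pKₐ(HNO₃) ≈ -1.3
CH₂=CHCH₂–OPO(OH)₂ loses H₂PO₄⁻: pKₐ(H₃PO₄) ≈ 2.1
CH₂=CHCH₂–OAc loses AcO⁻: pKₐ(CH₃COOH) ≈ 4.8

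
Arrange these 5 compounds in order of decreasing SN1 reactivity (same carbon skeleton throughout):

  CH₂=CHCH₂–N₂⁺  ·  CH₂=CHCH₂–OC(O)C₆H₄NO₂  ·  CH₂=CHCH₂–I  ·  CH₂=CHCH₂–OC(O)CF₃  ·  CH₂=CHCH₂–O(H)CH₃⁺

CH₂=CHCH₂–N₂⁺ > CH₂=CHCH₂–I > CH₂=CHCH₂–O(H)CH₃⁺ > CH₂=CHCH₂–OC(O)CF₃ > CH₂=CHCH₂–OC(O)C₆H₄NO₂

Same R in every case — rank the leaving groups.
The more stable X⁻ (or X) is on its own — i.e. the weaker a base it is — the better a leaving group it makes.
CH₂=CHCH₂–N₂⁺ loses N₂: no meaningful conjugate acid; N₂ departs as an exceptionally stable neutral molecule
CH₂=CHCH₂–I loses I⁻: pKₐ(HI) ≈ -10
CH₂=CHCH₂–O(H)CH₃⁺ loses R'OH: pKₐ(R'OH₂⁺) ≈ -2.4
CH₂=CHCH₂–OC(O)CF₃ loses CF₃COO⁻: pKₐ(CF₃COOH) ≈ 0.2
CH₂=CHCH₂–OC(O)C₆H₄NO₂ loses p-O₂N–C₆H₄–COO⁻: pKₐ(p-nitrobenzoic acid) ≈ 3.4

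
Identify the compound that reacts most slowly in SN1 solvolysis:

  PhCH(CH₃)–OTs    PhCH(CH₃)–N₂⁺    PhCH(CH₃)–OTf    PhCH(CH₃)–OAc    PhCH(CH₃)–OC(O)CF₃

Identical carbon frameworks mean the comparison reduces to leaving-group quality.
Leaving-group ability tracks the stability of the departed species; conjugate-acid pKₐ is the usual yardstick (lower pKₐ → better LG).
PhCH(CH₃)–N₂⁺ loses N₂: no meaningful conjugate acid; N₂ departs as an exceptionally stable neutral molecule
PhCH(CH₃)–OTf loses OTf⁻: pKₐ(CF₃SO₃H (triflic acid)) ≈ -14
PhCH(CH₃)–OTs loses OTs⁻: pKₐ(p-CH₃C₆H₄SO₃H (TsOH)) ≈ -2.8
PhCH(CH₃)–OC(O)CF₃ loses CF₃COO⁻: pKₐ(CF₃COOH) ≈ 0.2
PhCH(CH₃)–OAc loses AcO⁻: pKₐ(CH₃COOH) ≈ 4.8

PhCH(CH₃)–OAc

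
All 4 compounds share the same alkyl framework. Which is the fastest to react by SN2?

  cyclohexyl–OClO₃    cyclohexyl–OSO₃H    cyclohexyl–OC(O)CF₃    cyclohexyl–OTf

cyclohexyl–OTf

Identical carbon frameworks mean the comparison reduces to leaving-group quality.
A good leaving group is a weak base: the lower the pKₐ of its conjugate acid, the more readily it departs.
cyclohexyl–OTf loses OTf⁻: pKₐ(CF₃SO₃H (triflic acid)) ≈ -14
cyclohexyl–OClO₃ loses ClO₄⁻: pKₐ(HClO₄) ≈ -10
cyclohexyl–OSO₃H loses HSO₄⁻: pKₐ(H₂SO₄) ≈ -3
cyclohexyl–OC(O)CF₃ loses CF₃COO⁻: pKₐ(CF₃COOH) ≈ 0.2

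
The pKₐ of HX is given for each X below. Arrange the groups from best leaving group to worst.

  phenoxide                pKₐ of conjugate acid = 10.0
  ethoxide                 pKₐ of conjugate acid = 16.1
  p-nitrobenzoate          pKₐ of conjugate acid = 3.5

Lower conjugate-acid pKₐ ⇒ weaker base ⇒ better leaving group.
Sorting by the given values: p-nitrobenzoate (3.5), phenoxide (10.0), ethoxide (16.1).

p-nitrobenzoate > phenoxide > ethoxide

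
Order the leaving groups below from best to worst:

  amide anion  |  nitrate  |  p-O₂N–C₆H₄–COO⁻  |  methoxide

nitrate > p-O₂N–C₆H₄–COO⁻ > methoxide > amide anion

nitrate: pKₐ(HNO₃) ≈ -1.3
p-O₂N–C₆H₄–COO⁻: pKₐ(p-nitrobenzoic acid) ≈ 3.4 — electron-withdrawing nitro group stabilises the carboxylate
methoxide: pKₐ(CH₃OH) ≈ 15.5 — strong base; alkoxides do not leave unassisted
amide anion: pKₐ(NH₃) ≈ 38 — extremely strong base; never a leaving group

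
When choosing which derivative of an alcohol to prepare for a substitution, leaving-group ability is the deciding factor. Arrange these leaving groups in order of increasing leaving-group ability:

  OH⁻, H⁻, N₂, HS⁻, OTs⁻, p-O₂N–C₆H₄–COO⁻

N₂: no meaningful conjugate acid; N₂ departs as an exceptionally stable neutral molecule
OTs⁻: pKₐ(p-CH₃C₆H₄SO₃H (TsOH)) ≈ -2.8
p-O₂N–C₆H₄–COO⁻: pKₐ(p-nitrobenzoic acid) ≈ 3.4
HS⁻: pKₐ(H₂S) ≈ 7
OH⁻: pKₐ(H₂O) ≈ 15.7
H⁻: pKₐ(H₂) ≈ 36
Reversing gives the worst-to-best order requested.

H⁻ < OH⁻ < HS⁻ < p-O₂N–C₆H₄–COO⁻ < OTs⁻ < N₂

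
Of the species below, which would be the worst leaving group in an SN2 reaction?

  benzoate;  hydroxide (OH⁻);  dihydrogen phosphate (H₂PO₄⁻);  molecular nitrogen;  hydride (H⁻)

hydride (H⁻)

A good leaving group is a weak base: the lower the pKₐ of its conjugate acid, the more readily it departs.
molecular nitrogen: no meaningful conjugate acid; N₂ departs as an exceptionally stable neutral molecule
dihydrogen phosphate (H₂PO₄⁻): pKₐ(H₃PO₄) ≈ 2.1
benzoate: pKₐ(C₆H₅COOH) ≈ 4.2
hydroxide (OH⁻): pKₐ(H₂O) ≈ 15.7
hydride (H⁻): pKₐ(H₂) ≈ 36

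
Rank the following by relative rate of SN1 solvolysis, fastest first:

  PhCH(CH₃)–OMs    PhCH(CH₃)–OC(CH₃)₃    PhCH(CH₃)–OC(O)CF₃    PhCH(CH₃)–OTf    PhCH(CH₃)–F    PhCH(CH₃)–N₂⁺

PhCH(CH₃)–N₂⁺ > PhCH(CH₃)–OTf > PhCH(CH₃)–OMs > PhCH(CH₃)–OC(O)CF₃ > PhCH(CH₃)–F > PhCH(CH₃)–OC(CH₃)₃

The skeletons are identical, so relative rate is governed entirely by leaving-group ability.
Leaving-group ability tracks the stability of the departed species; conjugate-acid pKₐ is the usual yardstick (lower pKₐ → better LG).
PhCH(CH₃)–N₂⁺ loses N₂: no meaningful conjugate acid; N₂ departs as an exceptionally stable neutral molecule
PhCH(CH₃)–OTf loses OTf⁻: pKₐ(CF₃SO₃H (triflic acid)) ≈ -14
PhCH(CH₃)–OMs loses OMs⁻: pKₐ(CH₃SO₃H (MsOH)) ≈ -1.9
PhCH(CH₃)–OC(O)CF₃ loses CF₃COO⁻: pKₐ(CF₃COOH) ≈ 0.2
PhCH(CH₃)–F loses F⁻: pKₐ(HF) ≈ 3.2
PhCH(CH₃)–OC(CH₃)₃ loses (CH₃)₃CO⁻: pKₐ(t-BuOH) ≈ 18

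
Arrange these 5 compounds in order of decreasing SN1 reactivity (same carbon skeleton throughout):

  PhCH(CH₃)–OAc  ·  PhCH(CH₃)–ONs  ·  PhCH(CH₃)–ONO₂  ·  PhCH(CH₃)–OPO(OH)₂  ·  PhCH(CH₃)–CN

PhCH(CH₃)–ONs > PhCH(CH₃)–ONO₂ > PhCH(CH₃)–OPO(OH)₂ > PhCH(CH₃)–OAc > PhCH(CH₃)–CN

The skeletons are identical, so relative rate is governed entirely by leaving-group ability.
Rank by basicity of the departing species: weakest base leaves most easily.
PhCH(CH₃)–ONs loses ONs⁻: pKₐ(p-O₂NC₆H₄SO₃H) ≈ -3.5
PhCH(CH₃)–ONO₂ loses NO₃⁻: pKₐ(HNO₃) ≈ -1.3
PhCH(CH₃)–OPO(OH)₂ loses H₂PO₄⁻: pKₐ(H₃PO₄) ≈ 2.1
PhCH(CH₃)–OAc loses AcO⁻: pKₐ(CH₃COOH) ≈ 4.8
PhCH(CH₃)–CN loses CN⁻: pKₐ(HCN) ≈ 9.2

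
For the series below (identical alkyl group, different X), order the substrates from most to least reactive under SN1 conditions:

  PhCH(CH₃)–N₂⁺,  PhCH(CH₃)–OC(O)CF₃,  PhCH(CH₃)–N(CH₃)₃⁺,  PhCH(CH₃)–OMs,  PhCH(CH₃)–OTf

PhCH(CH₃)–N₂⁺ > PhCH(CH₃)–OTf > PhCH(CH₃)–OMs > PhCH(CH₃)–OC(O)CF₃ > PhCH(CH₃)–N(CH₃)₃⁺

With the same alkyl group throughout, only the leaving group differentiates the rates.
A good leaving group is a weak base: the lower the pKₐ of its conjugate acid, the more readily it departs.
PhCH(CH₃)–N₂⁺ loses N₂: no meaningful conjugate acid; N₂ departs as an exceptionally stable neutral molecule
PhCH(CH₃)–OTf loses OTf⁻: pKₐ(CF₃SO₃H (triflic acid)) ≈ -14
PhCH(CH₃)–OMs loses OMs⁻: pKₐ(CH₃SO₃H (MsOH)) ≈ -1.9
PhCH(CH₃)–OC(O)CF₃ loses CF₃COO⁻: pKₐ(CF₃COOH) ≈ 0.2
PhCH(CH₃)–N(CH₃)₃⁺ loses NR'₃: pKₐ(R'₃NH⁺) ≈ 10.7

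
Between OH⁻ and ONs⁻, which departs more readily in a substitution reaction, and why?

ONs⁻

ONs⁻ is the better leaving group.
pKₐ(p-O₂NC₆H₄SO₃H) ≈ -3.5 versus pKₐ(H₂O) ≈ 15.7: ONs⁻ is the much weaker base.
P-nitro group further stabilises the sulfonate.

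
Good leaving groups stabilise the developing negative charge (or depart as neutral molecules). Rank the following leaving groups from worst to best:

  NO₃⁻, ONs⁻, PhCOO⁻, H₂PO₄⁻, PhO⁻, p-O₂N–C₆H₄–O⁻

The more stable X⁻ (or X) is on its own — i.e. the weaker a base it is — the better a leaving group it makes.
ONs⁻: pKₐ(p-O₂NC₆H₄SO₃H) ≈ -3.5 — p-nitro group further stabilises the sulfonate
NO₃⁻: pKₐ(HNO₃) ≈ -1.3 — resonance-delocalised over three oxygens
H₂PO₄⁻: pKₐ(H₃PO₄) ≈ 2.1 — moderate base; biological leaving group after further activation
PhCOO⁻: pKₐ(C₆H₅COOH) ≈ 4.2
p-O₂N–C₆H₄–O⁻: pKₐ(p-nitrophenol) ≈ 7.2
PhO⁻: pKₐ(C₆H₅OH (phenol)) ≈ 10 — resonance into the ring helps, but still a poor LG
Listed from poorest to best leaving group as asked.

PhO⁻ < p-O₂N–C₆H₄–O⁻ < PhCOO⁻ < H₂PO₄⁻ < NO₃⁻ < ONs⁻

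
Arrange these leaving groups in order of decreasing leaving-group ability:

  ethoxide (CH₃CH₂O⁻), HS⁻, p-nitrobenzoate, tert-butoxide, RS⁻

p-nitrobenzoate > HS⁻ > RS⁻ > ethoxide (CH₃CH₂O⁻) > tert-butoxide

Rank by basicity of the departing species: weakest base leaves most easily.
p-nitrobenzoate: pKₐ(p-nitrobenzoic acid) ≈ 3.4
HS⁻: pKₐ(H₂S) ≈ 7 — larger and more polarisable than the oxygen analogue
RS⁻: pKₐ(RSH (a thiol)) ≈ 10.5 — moderately basic; rarely leaves without activation
ethoxide (CH₃CH₂O⁻): pKₐ(CH₃CH₂OH) ≈ 16 — strong base; alkoxides do not leave unassisted
tert-butoxide: pKₐ(t-BuOH) ≈ 18 — bulky, strongly basic alkoxide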